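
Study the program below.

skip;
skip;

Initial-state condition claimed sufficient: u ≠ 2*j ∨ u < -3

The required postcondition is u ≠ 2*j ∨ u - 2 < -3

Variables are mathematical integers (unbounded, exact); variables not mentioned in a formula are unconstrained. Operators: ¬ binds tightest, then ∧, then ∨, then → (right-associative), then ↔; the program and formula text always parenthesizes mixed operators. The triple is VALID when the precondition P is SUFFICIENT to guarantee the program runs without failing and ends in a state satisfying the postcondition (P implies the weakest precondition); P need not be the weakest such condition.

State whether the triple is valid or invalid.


Working backward. After the program, the postcondition u ≠ 2*j ∨ u - 2 < -3 must hold; in canonical form it is u ≠ 2*j ∨ u < -1.
Before skip: u ≠ 2*j ∨ u < -1
Before skip: u ≠ 2*j ∨ u < -1
The weakest precondition is u ≠ 2*j ∨ u < -1.
Check whether u ≠ 2*j ∨ u < -3 implies it.
Every state satisfying the precondition satisfies the weakest precondition: the implication holds.
Answer: valid


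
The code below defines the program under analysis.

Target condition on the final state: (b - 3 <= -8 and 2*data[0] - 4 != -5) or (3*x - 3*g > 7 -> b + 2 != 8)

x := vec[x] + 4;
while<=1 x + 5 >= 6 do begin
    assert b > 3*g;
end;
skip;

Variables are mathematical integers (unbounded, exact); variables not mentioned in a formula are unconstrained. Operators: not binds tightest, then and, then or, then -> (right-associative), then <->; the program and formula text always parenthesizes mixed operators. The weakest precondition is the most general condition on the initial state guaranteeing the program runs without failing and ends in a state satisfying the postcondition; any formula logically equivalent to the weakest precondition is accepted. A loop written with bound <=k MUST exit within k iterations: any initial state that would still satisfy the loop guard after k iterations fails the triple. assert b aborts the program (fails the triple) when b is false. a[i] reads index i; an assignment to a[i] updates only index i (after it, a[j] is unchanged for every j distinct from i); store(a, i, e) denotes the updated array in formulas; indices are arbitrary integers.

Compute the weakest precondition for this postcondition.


Working backward. After the program, the postcondition (b - 3 <= -8 and 2*data[0] - 4 != -5) or (3*x - 3*g > 7 -> b + 2 != 8) must hold; in canonical form it is (b <= -5 and 2*data[0] != -1) or (3*x > 3*g + 7 -> b != 6).
Before skip: (b <= -5 and 2*data[0] != -1) or (3*x > 3*g + 7 -> b != 6)
Before the loop (bound <=1), unroll the exhaustion recursion (WP_0 = exit-now case; WP_j = one more guarded iteration, up to j = 1):
  WP_0: (not (x >= 1)) and ((b <= -5 and 2*data[0] != -1) or (3*x > 3*g + 7 -> b != 6))
  WP_1: (x >= 1 -> (b > 3*g and (not (x >= 1)) and ((b <= -5 and 2*data[0] != -1) or (3*x > 3*g + 7 -> b != 6)))) and ((not (x >= 1)) -> ((b <= -5 and 2*data[0] != -1) or (3*x > 3*g + 7 -> b != 6)))
So before the loop: (x >= 1 -> (b > 3*g and (not (x >= 1)) and ((b <= -5 and 2*data[0] != -1) or (3*x > 3*g + 7 -> b != 6)))) and ((not (x >= 1)) -> ((b <= -5 and 2*data[0] != -1) or (3*x > 3*g + 7 -> b != 6)))
Before x := vec[x] + 4: (vec[x] >= -3 -> (b > 3*g and (not (vec[x] >= -3)) and ((b <= -5 and 2*data[0] != -1) or (3*vec[x] > 3*g - 5 -> b != 6)))) and ((not (vec[x] >= -3)) -> ((b <= -5 and 2*data[0] != -1) or (3*vec[x] > 3*g - 5 -> b != 6)))
Answer: WP = (vec[x] >= -3 -> (b > 3*g and (not (vec[x] >= -3)) and ((b <= -5 and 2*data[0] != -1) or (3*vec[x] > 3*g - 5 -> b != 6)))) and ((not (vec[x] >= -3)) -> ((b <= -5 and 2*data[0] != -1) or (3*vec[x] > 3*g - 5 -> b != 6)))


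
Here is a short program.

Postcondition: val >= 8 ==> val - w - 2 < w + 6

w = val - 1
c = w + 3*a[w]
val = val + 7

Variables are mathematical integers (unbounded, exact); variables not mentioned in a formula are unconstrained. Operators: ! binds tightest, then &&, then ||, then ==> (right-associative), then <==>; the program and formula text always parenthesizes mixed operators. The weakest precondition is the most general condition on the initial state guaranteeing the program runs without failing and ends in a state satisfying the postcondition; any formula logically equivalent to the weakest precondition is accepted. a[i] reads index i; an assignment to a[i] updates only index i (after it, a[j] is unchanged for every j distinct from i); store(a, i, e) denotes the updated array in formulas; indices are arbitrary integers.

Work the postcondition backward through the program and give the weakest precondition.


Working backward. After the program, the postcondition val >= 8 ==> val - w - 2 < w + 6 must hold; in canonical form it is val >= 8 ==> val < 2*w + 8.
Before val := val + 7: val >= 1 ==> val < 2*w + 1
Before c := w + 3*a[w]: val >= 1 ==> val < 2*w + 1
Before w := val - 1: val >= 1 ==> val > 1
Answer: WP = val >= 1 ==> val > 1


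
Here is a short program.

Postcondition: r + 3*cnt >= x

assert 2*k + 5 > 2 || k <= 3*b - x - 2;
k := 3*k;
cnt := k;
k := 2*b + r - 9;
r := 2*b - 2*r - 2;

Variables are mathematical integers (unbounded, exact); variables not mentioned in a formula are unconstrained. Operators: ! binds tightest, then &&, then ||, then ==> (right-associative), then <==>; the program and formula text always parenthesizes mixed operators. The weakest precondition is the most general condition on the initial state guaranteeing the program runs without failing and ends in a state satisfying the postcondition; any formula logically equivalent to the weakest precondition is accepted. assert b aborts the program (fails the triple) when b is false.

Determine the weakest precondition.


Working backward. After the program, the postcondition r + 3*cnt >= x must hold; in canonical form it is 3*cnt + r >= x.
Before r := 2*b - 2*r - 2: 2*b + 3*cnt >= 2*r + x + 2
Before k := 2*b + r - 9: 2*b + 3*cnt >= 2*r + x + 2
Before cnt := k: 2*b + 3*k >= 2*r + x + 2
Before k := 3*k: 2*b + 9*k >= 2*r + x + 2
Before assert 2*k + 5 > 2 || k <= 3*b - x - 2: (2*k > -3 || k + x <= 3*b - 2) && 2*b + 9*k >= 2*r + x + 2
Answer: WP = (2*k > -3 || k + x <= 3*b - 2) && 2*b + 9*k >= 2*r + x + 2


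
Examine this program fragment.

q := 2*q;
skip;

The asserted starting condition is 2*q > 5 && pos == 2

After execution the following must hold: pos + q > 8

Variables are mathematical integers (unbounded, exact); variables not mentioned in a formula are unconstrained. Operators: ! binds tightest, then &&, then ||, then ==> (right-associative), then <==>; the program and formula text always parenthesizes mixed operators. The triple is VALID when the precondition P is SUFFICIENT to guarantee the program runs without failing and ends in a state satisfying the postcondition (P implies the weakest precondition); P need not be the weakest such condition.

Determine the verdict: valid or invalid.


Working backward. After the program, pos + q > 8 must hold.
Before skip: pos + q > 8
Before q := 2*q: pos + 2*q > 8
The weakest precondition is pos + 2*q > 8.
Check whether 2*q > 5 && pos == 2 implies it.
Countermodel: at the initial state pos = 2, q = 3, the precondition holds but the weakest precondition fails.
Answer: invalid


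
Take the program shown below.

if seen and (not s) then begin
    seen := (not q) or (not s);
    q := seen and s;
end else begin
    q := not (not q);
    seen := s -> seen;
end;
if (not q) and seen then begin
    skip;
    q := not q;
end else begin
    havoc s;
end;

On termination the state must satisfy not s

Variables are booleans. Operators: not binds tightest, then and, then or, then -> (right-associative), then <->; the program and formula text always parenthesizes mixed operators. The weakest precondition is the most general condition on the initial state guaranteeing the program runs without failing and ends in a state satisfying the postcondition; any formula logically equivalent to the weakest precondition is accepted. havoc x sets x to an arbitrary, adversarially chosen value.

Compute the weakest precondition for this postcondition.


Working backward. After the program, not s must hold.
Then branch requires not s; else branch requires false.
Before the if: (((not q) and seen) -> (not s)) and (not q) and seen
Then branch requires (((not (((not q) or (not s)) and s)) and ((not q) or (not s))) -> (not s)) and (not (((not q) or (not s)) and s)) and ((not q) or (not s)); else branch requires (((not q) and (s -> seen)) -> (not s)) and (not q) and (s -> seen).
Before the if: ((seen and (not s)) -> ((((not (((not q) or (not s)) and s)) and ((not q) or (not s))) -> (not s)) and (not (((not q) or (not s)) and s)) and ((not q) or (not s)))) and ((not (seen and (not s))) -> ((((not q) and (s -> seen)) -> (not s)) and (not q) and (s -> seen)))
Answer: WP = ((seen and (not s)) -> ((((not (((not q) or (not s)) and s)) and ((not q) or (not s))) -> (not s)) and (not (((not q) or (not s)) and s)) and ((not q) or (not s)))) and ((not (seen and (not s))) -> ((((not q) and (s -> seen)) -> (not s)) and (not q) and (s -> seen)))


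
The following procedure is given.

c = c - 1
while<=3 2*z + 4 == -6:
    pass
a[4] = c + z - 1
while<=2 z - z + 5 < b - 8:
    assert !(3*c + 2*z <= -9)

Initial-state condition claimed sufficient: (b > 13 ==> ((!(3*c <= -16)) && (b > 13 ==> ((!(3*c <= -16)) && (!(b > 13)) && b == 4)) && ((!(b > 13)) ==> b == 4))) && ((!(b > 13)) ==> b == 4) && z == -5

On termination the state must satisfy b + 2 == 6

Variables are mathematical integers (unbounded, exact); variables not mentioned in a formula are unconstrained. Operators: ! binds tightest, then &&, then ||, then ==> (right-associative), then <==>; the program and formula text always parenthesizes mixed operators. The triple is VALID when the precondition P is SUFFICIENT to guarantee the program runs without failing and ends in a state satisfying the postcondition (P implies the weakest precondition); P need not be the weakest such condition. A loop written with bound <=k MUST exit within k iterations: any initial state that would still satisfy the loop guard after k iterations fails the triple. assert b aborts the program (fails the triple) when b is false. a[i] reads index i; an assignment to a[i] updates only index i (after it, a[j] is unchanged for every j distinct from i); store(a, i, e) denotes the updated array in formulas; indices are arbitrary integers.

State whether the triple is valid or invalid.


Working backward. After the program, the postcondition b + 2 == 6 must hold; in canonical form it is b == 4.
Before the loop (bound <=2), unroll the exhaustion recursion (WP_0 = exit-now case; WP_j = one more guarded iteration, up to j = 2):
  WP_0: (!(b > 13)) && b == 4
  WP_1: (b > 13 ==> ((!(3*c + 2*z <= -9)) && (!(b > 13)) && b == 4)) && ((!(b > 13)) ==> b == 4)
  WP_2: (b > 13 ==> ((!(3*c + 2*z <= -9)) && (b > 13 ==> ((!(3*c + 2*z <= -9)) && (!(b > 13)) && b == 4)) && ((!(b > 13)) ==> b == 4))) && ((!(b > 13)) ==> b == 4)
So before the loop: (b > 13 ==> ((!(3*c + 2*z <= -9)) && (b > 13 ==> ((!(3*c + 2*z <= -9)) && (!(b > 13)) && b == 4)) && ((!(b > 13)) ==> b == 4))) && ((!(b > 13)) ==> b == 4)
Before a[4] := c + z - 1: (b > 13 ==> ((!(3*c + 2*z <= -9)) && (b > 13 ==> ((!(3*c + 2*z <= -9)) && (!(b > 13)) && b == 4)) && ((!(b > 13)) ==> b == 4))) && ((!(b > 13)) ==> b == 4)
Before the loop (bound <=3), unroll the exhaustion recursion (WP_0 = exit-now case; WP_j = one more guarded iteration, up to j = 3):
  WP_0: (!(2*z == -10)) && (b > 13 ==> ((!(3*c + 2*z <= -9)) && (b > 13 ==> ((!(3*c + 2*z <= -9)) && (!(b > 13)) && b == 4)) && ((!(b > 13)) ==> b == 4))) && ((!(b > 13)) ==> b == 4)
  WP_1: (2*z == -10 ==> ((!(2*z == -10)) && (b > 13 ==> ((!(3*c + 2*z <= -9)) && (b > 13 ==> ((!(3*c + 2*z <= -9)) && (!(b > 13)) && b == 4)) && ((!(b > 13)) ==> b == 4))) && ((!(b > 13)) ==> b == 4))) && ((!(2*z == -10)) ==> ((b > 13 ==> ((!(3*c + 2*z <= -9)) && (b > 13 ==> ((!(3*c + 2*z <= -9)) && (!(b > 13)) && b == 4)) && ((!(b > 13)) ==> b == 4))) && ((!(b > 13)) ==> b == 4)))
  WP_2: (2*z == -10 ==> ((2*z == -10 ==> ((!(2*z == -10)) && (b > 13 ==> ((!(3*c + 2*z <= -9)) && (b > 13 ==> ((!(3*c + 2*z <= -9)) && (!(b > 13)) && b == 4)) && ((!(b > 13)) ==> b == 4))) && ((!(b > 13)) ==> b == 4))) && ((!(2*z == -10)) ==> ((b > 13 ==> ((!(3*c + 2*z <= -9)) && (b > 13 ==> ((!(3*c + 2*z <= -9)) && (!(b > 13)) && b == 4)) && ((!(b > 13)) ==> b == 4))) && ((!(b > 13)) ==> b == 4))))) && ((!(2*z == -10)) ==> ((b > 13 ==> ((!(3*c + 2*z <= -9)) && (b > 13 ==> ((!(3*c + 2*z <= -9)) && (!(b > 13)) && b == 4)) && ((!(b > 13)) ==> b == 4))) && ((!(b > 13)) ==> b == 4)))
  WP_3: (2*z == -10 ==> ((2*z == -10 ==> ((2*z == -10 ==> ((!(2*z == -10)) && (b > 13 ==> ((!(3*c + 2*z <= -9)) && (b > 13 ==> ((!(3*c + 2*z <= -9)) && (!(b > 13)) && b == 4)) && ((!(b > 13)) ==> b == 4))) && ((!(b > 13)) ==> b == 4))) && ((!(2*z == -10)) ==> ((b > 13 ==> ((!(3*c + 2*z <= -9)) && (b > 13 ==> ((!(3*c + 2*z <= -9)) && (!(b > 13)) && b == 4)) && ((!(b > 13)) ==> b == 4))) && ((!(b > 13)) ==> b == 4))))) && ((!(2*z == -10)) ==> ((b > 13 ==> ((!(3*c + 2*z <= -9)) && (b > 13 ==> ((!(3*c + 2*z <= -9)) && (!(b > 13)) && b == 4)) && ((!(b > 13)) ==> b == 4))) && ((!(b > 13)) ==> b == 4))))) && ((!(2*z == -10)) ==> ((b > 13 ==> ((!(3*c + 2*z <= -9)) && (b > 13 ==> ((!(3*c + 2*z <= -9)) && (!(b > 13)) && b == 4)) && ((!(b > 13)) ==> b == 4))) && ((!(b > 13)) ==> b == 4)))
So before the loop: (2*z == -10 ==> ((2*z == -10 ==> ((2*z == -10 ==> ((!(2*z == -10)) && (b > 13 ==> ((!(3*c + 2*z <= -9)) && (b > 13 ==> ((!(3*c + 2*z <= -9)) && (!(b > 13)) && b == 4)) && ((!(b > 13)) ==> b == 4))) && ((!(b > 13)) ==> b == 4))) && ((!(2*z == -10)) ==> ((b > 13 ==> ((!(3*c + 2*z <= -9)) && (b > 13 ==> ((!(3*c + 2*z <= -9)) && (!(b > 13)) && b == 4)) && ((!(b > 13)) ==> b == 4))) && ((!(b > 13)) ==> b == 4))))) && ((!(2*z == -10)) ==> ((b > 13 ==> ((!(3*c + 2*z <= -9)) && (b > 13 ==> ((!(3*c + 2*z <= -9)) && (!(b > 13)) && b == 4)) && ((!(b > 13)) ==> b == 4))) && ((!(b > 13)) ==> b == 4))))) && ((!(2*z == -10)) ==> ((b > 13 ==> ((!(3*c + 2*z <= -9)) && (b > 13 ==> ((!(3*c + 2*z <= -9)) && (!(b > 13)) && b == 4)) && ((!(b > 13)) ==> b == 4))) && ((!(b > 13)) ==> b == 4)))
Before c := c - 1: (2*z == -10 ==> ((2*z == -10 ==> ((2*z == -10 ==> ((!(2*z == -10)) && (b > 13 ==> ((!(3*c + 2*z <= -6)) && (b > 13 ==> ((!(3*c + 2*z <= -6)) && (!(b > 13)) && b == 4)) && ((!(b > 13)) ==> b == 4))) && ((!(b > 13)) ==> b == 4))) && ((!(2*z == -10)) ==> ((b > 13 ==> ((!(3*c + 2*z <= -6)) && (b > 13 ==> ((!(3*c + 2*z <= -6)) && (!(b > 13)) && b == 4)) && ((!(b > 13)) ==> b == 4))) && ((!(b > 13)) ==> b == 4))))) && ((!(2*z == -10)) ==> ((b > 13 ==> ((!(3*c + 2*z <= -6)) && (b > 13 ==> ((!(3*c + 2*z <= -6)) && (!(b > 13)) && b == 4)) && ((!(b > 13)) ==> b == 4))) && ((!(b > 13)) ==> b == 4))))) && ((!(2*z == -10)) ==> ((b > 13 ==> ((!(3*c + 2*z <= -6)) && (b > 13 ==> ((!(3*c + 2*z <= -6)) && (!(b > 13)) && b == 4)) && ((!(b > 13)) ==> b == 4))) && ((!(b > 13)) ==> b == 4)))
The weakest precondition is (2*z == -10 ==> ((2*z == -10 ==> ((2*z == -10 ==> ((!(2*z == -10)) && (b > 13 ==> ((!(3*c + 2*z <= -6)) && (b > 13 ==> ((!(3*c + 2*z <= -6)) && (!(b > 13)) && b == 4)) && ((!(b > 13)) ==> b == 4))) && ((!(b > 13)) ==> b == 4))) && ((!(2*z == -10)) ==> ((b > 13 ==> ((!(3*c + 2*z <= -6)) && (b > 13 ==> ((!(3*c + 2*z <= -6)) && (!(b > 13)) && b == 4)) && ((!(b > 13)) ==> b == 4))) && ((!(b > 13)) ==> b == 4))))) && ((!(2*z == -10)) ==> ((b > 13 ==> ((!(3*c + 2*z <= -6)) && (b > 13 ==> ((!(3*c + 2*z <= -6)) && (!(b > 13)) && b == 4)) && ((!(b > 13)) ==> b == 4))) && ((!(b > 13)) ==> b == 4))))) && ((!(2*z == -10)) ==> ((b > 13 ==> ((!(3*c + 2*z <= -6)) && (b > 13 ==> ((!(3*c + 2*z <= -6)) && (!(b > 13)) && b == 4)) && ((!(b > 13)) ==> b == 4))) && ((!(b > 13)) ==> b == 4))).
Check whether (b > 13 ==> ((!(3*c <= -16)) && (b > 13 ==> ((!(3*c <= -16)) && (!(b > 13)) && b == 4)) && ((!(b > 13)) ==> b == 4))) && ((!(b > 13)) ==> b == 4) && z == -5 implies it.
Countermodel: at the initial state b = 4, c = -5, z = -5, the precondition holds but the weakest precondition fails.
Answer: invalid


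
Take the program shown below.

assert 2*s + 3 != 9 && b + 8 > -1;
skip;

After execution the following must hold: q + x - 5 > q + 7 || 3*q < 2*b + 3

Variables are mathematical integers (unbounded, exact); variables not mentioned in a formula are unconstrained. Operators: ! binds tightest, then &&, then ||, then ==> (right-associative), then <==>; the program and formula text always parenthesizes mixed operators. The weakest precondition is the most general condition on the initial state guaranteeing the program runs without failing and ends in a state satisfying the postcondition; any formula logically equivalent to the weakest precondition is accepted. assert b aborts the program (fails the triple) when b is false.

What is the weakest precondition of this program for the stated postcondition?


Working backward. After the program, the postcondition q + x - 5 > q + 7 || 3*q < 2*b + 3 must hold; in canonical form it is x > 12 || 3*q < 2*b + 3.
Before skip: x > 12 || 3*q < 2*b + 3
Before assert 2*s + 3 != 9 && b + 8 > -1: 2*s != 6 && b > -9 && (x > 12 || 3*q < 2*b + 3)
Answer: WP = 2*s != 6 && b > -9 && (x > 12 || 3*q < 2*b + 3)


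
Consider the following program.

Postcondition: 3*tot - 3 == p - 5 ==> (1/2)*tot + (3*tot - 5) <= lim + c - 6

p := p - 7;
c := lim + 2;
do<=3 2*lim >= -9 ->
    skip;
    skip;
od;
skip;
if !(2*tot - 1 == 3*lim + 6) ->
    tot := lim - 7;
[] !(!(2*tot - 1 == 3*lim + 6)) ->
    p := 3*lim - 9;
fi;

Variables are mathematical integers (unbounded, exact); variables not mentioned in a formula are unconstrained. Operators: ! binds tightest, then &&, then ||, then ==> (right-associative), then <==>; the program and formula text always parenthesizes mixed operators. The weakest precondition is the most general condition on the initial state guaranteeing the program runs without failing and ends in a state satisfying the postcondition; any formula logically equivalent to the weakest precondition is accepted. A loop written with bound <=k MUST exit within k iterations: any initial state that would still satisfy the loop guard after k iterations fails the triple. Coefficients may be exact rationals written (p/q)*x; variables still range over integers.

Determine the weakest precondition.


Working backward. After the program, the postcondition 3*tot - 3 == p - 5 ==> (1/2)*tot + (3*tot - 5) <= lim + c - 6 must hold; in canonical form it is 3*tot == p - 2 ==> (7/2)*tot <= c + lim - 1.
Then branch requires 3*lim == p + 19 ==> (5/2)*lim <= c + 47/2; else branch requires 3*tot == 3*lim - 11 ==> (7/2)*tot <= c + lim - 1.
Before the if: ((!(2*tot == 3*lim + 7)) ==> (3*lim == p + 19 ==> (5/2)*lim <= c + 47/2)) && (2*tot == 3*lim + 7 ==> (3*tot == 3*lim - 11 ==> (7/2)*tot <= c + lim - 1))
Before skip: ((!(2*tot == 3*lim + 7)) ==> (3*lim == p + 19 ==> (5/2)*lim <= c + 47/2)) && (2*tot == 3*lim + 7 ==> (3*tot == 3*lim - 11 ==> (7/2)*tot <= c + lim - 1))
Before the loop (bound <=3), unroll the exhaustion recursion (WP_0 = exit-now case; WP_j = one more guarded iteration, up to j = 3):
  WP_0: (!(2*lim >= -9)) && ((!(2*tot == 3*lim + 7)) ==> (3*lim == p + 19 ==> (5/2)*lim <= c + 47/2)) && (2*tot == 3*lim + 7 ==> (3*tot == 3*lim - 11 ==> (7/2)*tot <= c + lim - 1))
  WP_1: (2*lim >= -9 ==> ((!(2*lim >= -9)) && ((!(2*tot == 3*lim + 7)) ==> (3*lim == p + 19 ==> (5/2)*lim <= c + 47/2)) && (2*tot == 3*lim + 7 ==> (3*tot == 3*lim - 11 ==> (7/2)*tot <= c + lim - 1)))) && ((!(2*lim >= -9)) ==> (((!(2*tot == 3*lim + 7)) ==> (3*lim == p + 19 ==> (5/2)*lim <= c + 47/2)) && (2*tot == 3*lim + 7 ==> (3*tot == 3*lim - 11 ==> (7/2)*tot <= c + lim - 1))))
  WP_2: (2*lim >= -9 ==> ((2*lim >= -9 ==> ((!(2*lim >= -9)) && ((!(2*tot == 3*lim + 7)) ==> (3*lim == p + 19 ==> (5/2)*lim <= c + 47/2)) && (2*tot == 3*lim + 7 ==> (3*tot == 3*lim - 11 ==> (7/2)*tot <= c + lim - 1)))) && ((!(2*lim >= -9)) ==> (((!(2*tot == 3*lim + 7)) ==> (3*lim == p + 19 ==> (5/2)*lim <= c + 47/2)) && (2*tot == 3*lim + 7 ==> (3*tot == 3*lim - 11 ==> (7/2)*tot <= c + lim - 1)))))) && ((!(2*lim >= -9)) ==> (((!(2*tot == 3*lim + 7)) ==> (3*lim == p + 19 ==> (5/2)*lim <= c + 47/2)) && (2*tot == 3*lim + 7 ==> (3*tot == 3*lim - 11 ==> (7/2)*tot <= c + lim - 1))))
  WP_3: (2*lim >= -9 ==> ((2*lim >= -9 ==> ((2*lim >= -9 ==> ((!(2*lim >= -9)) && ((!(2*tot == 3*lim + 7)) ==> (3*lim == p + 19 ==> (5/2)*lim <= c + 47/2)) && (2*tot == 3*lim + 7 ==> (3*tot == 3*lim - 11 ==> (7/2)*tot <= c + lim - 1)))) && ((!(2*lim >= -9)) ==> (((!(2*tot == 3*lim + 7)) ==> (3*lim == p + 19 ==> (5/2)*lim <= c + 47/2)) && (2*tot == 3*lim + 7 ==> (3*tot == 3*lim - 11 ==> (7/2)*tot <= c + lim - 1)))))) && ((!(2*lim >= -9)) ==> (((!(2*tot == 3*lim + 7)) ==> (3*lim == p + 19 ==> (5/2)*lim <= c + 47/2)) && (2*tot == 3*lim + 7 ==> (3*tot == 3*lim - 11 ==> (7/2)*tot <= c + lim - 1)))))) && ((!(2*lim >= -9)) ==> (((!(2*tot == 3*lim + 7)) ==> (3*lim == p + 19 ==> (5/2)*lim <= c + 47/2)) && (2*tot == 3*lim + 7 ==> (3*tot == 3*lim - 11 ==> (7/2)*tot <= c + lim - 1))))
So before the loop: (2*lim >= -9 ==> ((2*lim >= -9 ==> ((2*lim >= -9 ==> ((!(2*lim >= -9)) && ((!(2*tot == 3*lim + 7)) ==> (3*lim == p + 19 ==> (5/2)*lim <= c + 47/2)) && (2*tot == 3*lim + 7 ==> (3*tot == 3*lim - 11 ==> (7/2)*tot <= c + lim - 1)))) && ((!(2*lim >= -9)) ==> (((!(2*tot == 3*lim + 7)) ==> (3*lim == p + 19 ==> (5/2)*lim <= c + 47/2)) && (2*tot == 3*lim + 7 ==> (3*tot == 3*lim - 11 ==> (7/2)*tot <= c + lim - 1)))))) && ((!(2*lim >= -9)) ==> (((!(2*tot == 3*lim + 7)) ==> (3*lim == p + 19 ==> (5/2)*lim <= c + 47/2)) && (2*tot == 3*lim + 7 ==> (3*tot == 3*lim - 11 ==> (7/2)*tot <= c + lim - 1)))))) && ((!(2*lim >= -9)) ==> (((!(2*tot == 3*lim + 7)) ==> (3*lim == p + 19 ==> (5/2)*lim <= c + 47/2)) && (2*tot == 3*lim + 7 ==> (3*tot == 3*lim - 11 ==> (7/2)*tot <= c + lim - 1))))
Before c := lim + 2: (2*lim >= -9 ==> ((2*lim >= -9 ==> ((2*lim >= -9 ==> ((!(2*lim >= -9)) && ((!(2*tot == 3*lim + 7)) ==> (3*lim == p + 19 ==> (3/2)*lim <= 51/2)) && (2*tot == 3*lim + 7 ==> (3*tot == 3*lim - 11 ==> (7/2)*tot <= 2*lim + 1)))) && ((!(2*lim >= -9)) ==> (((!(2*tot == 3*lim + 7)) ==> (3*lim == p + 19 ==> (3/2)*lim <= 51/2)) && (2*tot == 3*lim + 7 ==> (3*tot == 3*lim - 11 ==> (7/2)*tot <= 2*lim + 1)))))) && ((!(2*lim >= -9)) ==> (((!(2*tot == 3*lim + 7)) ==> (3*lim == p + 19 ==> (3/2)*lim <= 51/2)) && (2*tot == 3*lim + 7 ==> (3*tot == 3*lim - 11 ==> (7/2)*tot <= 2*lim + 1)))))) && ((!(2*lim >= -9)) ==> (((!(2*tot == 3*lim + 7)) ==> (3*lim == p + 19 ==> (3/2)*lim <= 51/2)) && (2*tot == 3*lim + 7 ==> (3*tot == 3*lim - 11 ==> (7/2)*tot <= 2*lim + 1))))
Before p := p - 7: (2*lim >= -9 ==> ((2*lim >= -9 ==> ((2*lim >= -9 ==> ((!(2*lim >= -9)) && ((!(2*tot == 3*lim + 7)) ==> (3*lim == p + 12 ==> (3/2)*lim <= 51/2)) && (2*tot == 3*lim + 7 ==> (3*tot == 3*lim - 11 ==> (7/2)*tot <= 2*lim + 1)))) && ((!(2*lim >= -9)) ==> (((!(2*tot == 3*lim + 7)) ==> (3*lim == p + 12 ==> (3/2)*lim <= 51/2)) && (2*tot == 3*lim + 7 ==> (3*tot == 3*lim - 11 ==> (7/2)*tot <= 2*lim + 1)))))) && ((!(2*lim >= -9)) ==> (((!(2*tot == 3*lim + 7)) ==> (3*lim == p + 12 ==> (3/2)*lim <= 51/2)) && (2*tot == 3*lim + 7 ==> (3*tot == 3*lim - 11 ==> (7/2)*tot <= 2*lim + 1)))))) && ((!(2*lim >= -9)) ==> (((!(2*tot == 3*lim + 7)) ==> (3*lim == p + 12 ==> (3/2)*lim <= 51/2)) && (2*tot == 3*lim + 7 ==> (3*tot == 3*lim - 11 ==> (7/2)*tot <= 2*lim + 1))))
Answer: WP = (2*lim >= -9 ==> ((2*lim >= -9 ==> ((2*lim >= -9 ==> ((!(2*lim >= -9)) && ((!(2*tot == 3*lim + 7)) ==> (3*lim == p + 12 ==> (3/2)*lim <= 51/2)) && (2*tot == 3*lim + 7 ==> (3*tot == 3*lim - 11 ==> (7/2)*tot <= 2*lim + 1)))) && ((!(2*lim >= -9)) ==> (((!(2*tot == 3*lim + 7)) ==> (3*lim == p + 12 ==> (3/2)*lim <= 51/2)) && (2*tot == 3*lim + 7 ==> (3*tot == 3*lim - 11 ==> (7/2)*tot <= 2*lim + 1)))))) && ((!(2*lim >= -9)) ==> (((!(2*tot == 3*lim + 7)) ==> (3*lim == p + 12 ==> (3/2)*lim <= 51/2)) && (2*tot == 3*lim + 7 ==> (3*tot == 3*lim - 11 ==> (7/2)*tot <= 2*lim + 1)))))) && ((!(2*lim >= -9)) ==> (((!(2*tot == 3*lim + 7)) ==> (3*lim == p + 12 ==> (3/2)*lim <= 51/2)) && (2*tot == 3*lim + 7 ==> (3*tot == 3*lim - 11 ==> (7/2)*tot <= 2*lim + 1))))


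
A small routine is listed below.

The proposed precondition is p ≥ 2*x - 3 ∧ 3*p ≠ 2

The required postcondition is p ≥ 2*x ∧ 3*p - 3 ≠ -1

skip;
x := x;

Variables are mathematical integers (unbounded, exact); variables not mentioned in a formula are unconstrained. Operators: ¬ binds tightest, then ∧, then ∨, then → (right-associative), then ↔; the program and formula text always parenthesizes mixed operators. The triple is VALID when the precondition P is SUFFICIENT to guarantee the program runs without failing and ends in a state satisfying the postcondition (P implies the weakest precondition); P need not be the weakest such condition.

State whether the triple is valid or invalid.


Working backward. After the program, the postcondition p ≥ 2*x ∧ 3*p - 3 ≠ -1 must hold; in canonical form it is p ≥ 2*x ∧ 3*p ≠ 2.
Before x := x: p ≥ 2*x ∧ 3*p ≠ 2
Before skip: p ≥ 2*x ∧ 3*p ≠ 2
The weakest precondition is p ≥ 2*x ∧ 3*p ≠ 2.
Check whether p ≥ 2*x - 3 ∧ 3*p ≠ 2 implies it.
Countermodel: at the initial state p = -1, x = 0, the precondition holds but the weakest precondition fails.
Answer: invalid


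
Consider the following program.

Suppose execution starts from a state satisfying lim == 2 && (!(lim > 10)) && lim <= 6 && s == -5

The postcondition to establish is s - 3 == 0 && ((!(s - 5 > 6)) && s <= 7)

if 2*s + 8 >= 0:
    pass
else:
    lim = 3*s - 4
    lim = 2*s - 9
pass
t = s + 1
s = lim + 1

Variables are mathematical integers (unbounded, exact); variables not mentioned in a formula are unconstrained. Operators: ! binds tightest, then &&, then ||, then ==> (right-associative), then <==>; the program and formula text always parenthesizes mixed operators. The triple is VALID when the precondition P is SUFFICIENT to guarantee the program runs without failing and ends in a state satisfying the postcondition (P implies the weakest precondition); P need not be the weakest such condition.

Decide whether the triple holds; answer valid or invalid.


Working backward. After the program, the postcondition s - 3 == 0 && ((!(s - 5 > 6)) && s <= 7) must hold; in canonical form it is s == 3 && (!(s > 11)) && s <= 7.
Before s := lim + 1: lim == 2 && (!(lim > 10)) && lim <= 6
Before t := s + 1: lim == 2 && (!(lim > 10)) && lim <= 6
Before skip: lim == 2 && (!(lim > 10)) && lim <= 6
Then branch requires lim == 2 && (!(lim > 10)) && lim <= 6; else branch requires 2*s == 11 && (!(2*s > 19)) && 2*s <= 15.
Before the if: (2*s >= -8 ==> (lim == 2 && (!(lim > 10)) && lim <= 6)) && ((!(2*s >= -8)) ==> (2*s == 11 && (!(2*s > 19)) && 2*s <= 15))
The weakest precondition is (2*s >= -8 ==> (lim == 2 && (!(lim > 10)) && lim <= 6)) && ((!(2*s >= -8)) ==> (2*s == 11 && (!(2*s > 19)) && 2*s <= 15)).
Check whether lim == 2 && (!(lim > 10)) && lim <= 6 && s == -5 implies it.
Countermodel: at the initial state lim = 2, s = -5, the precondition holds but the weakest precondition fails.
Answer: invalid


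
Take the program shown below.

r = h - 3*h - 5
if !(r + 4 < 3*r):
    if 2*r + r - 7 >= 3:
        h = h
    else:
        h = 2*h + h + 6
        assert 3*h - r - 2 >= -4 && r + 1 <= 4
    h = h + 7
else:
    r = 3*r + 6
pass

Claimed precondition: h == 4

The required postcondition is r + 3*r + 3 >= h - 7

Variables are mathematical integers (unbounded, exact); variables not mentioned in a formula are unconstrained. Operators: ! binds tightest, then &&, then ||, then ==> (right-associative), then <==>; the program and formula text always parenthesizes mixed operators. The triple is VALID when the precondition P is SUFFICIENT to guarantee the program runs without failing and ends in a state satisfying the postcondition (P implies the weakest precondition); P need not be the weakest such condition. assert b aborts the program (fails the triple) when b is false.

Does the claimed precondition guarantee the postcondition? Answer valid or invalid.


Working backward. After the program, the postcondition r + 3*r + 3 >= h - 7 must hold; in canonical form it is 4*r >= h - 10.
Before skip: 4*r >= h - 10
Then branch requires (3*r >= 10 ==> 4*r >= h - 3) && ((!(3*r >= 10)) ==> (9*h >= r - 20 && r <= 3 && 4*r >= 3*h + 3)); else branch requires 12*r >= h - 34.
Before the if: ((!(2*r > 4)) ==> ((3*r >= 10 ==> 4*r >= h - 3) && ((!(3*r >= 10)) ==> (9*h >= r - 20 && r <= 3 && 4*r >= 3*h + 3)))) && (2*r > 4 ==> 12*r >= h - 34)
Before r := h - 3*h - 5: ((!(4*h < -14)) ==> ((6*h <= -25 ==> 9*h <= -17) && ((!(6*h <= -25)) ==> (11*h >= -25 && 2*h >= -8 && 11*h <= -23)))) && (4*h < -14 ==> 25*h <= -26)
The weakest precondition is ((!(4*h < -14)) ==> ((6*h <= -25 ==> 9*h <= -17) && ((!(6*h <= -25)) ==> (11*h >= -25 && 2*h >= -8 && 11*h <= -23)))) && (4*h < -14 ==> 25*h <= -26).
Check whether h == 4 implies it.
Countermodel: at the initial state h = 4, the precondition holds but the weakest precondition fails.
Answer: invalid


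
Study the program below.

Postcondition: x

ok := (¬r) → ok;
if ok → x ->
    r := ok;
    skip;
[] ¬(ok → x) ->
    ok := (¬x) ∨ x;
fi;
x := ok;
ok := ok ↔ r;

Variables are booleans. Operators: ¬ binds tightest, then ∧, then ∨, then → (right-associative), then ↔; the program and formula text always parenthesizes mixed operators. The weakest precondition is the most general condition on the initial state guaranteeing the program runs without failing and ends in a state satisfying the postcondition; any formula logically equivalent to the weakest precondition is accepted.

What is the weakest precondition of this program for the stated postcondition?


Working backward. After the program, x must hold.
Before ok := ok ↔ r: x
Before x := ok: ok
Then branch requires ok; else branch requires true.
Before the if: (ok → x) → ok
Before ok := (¬r) → ok: (((¬r) → ok) → x) → ((¬r) → ok)
Answer: WP = (((¬r) → ok) → x) → ((¬r) → ok)


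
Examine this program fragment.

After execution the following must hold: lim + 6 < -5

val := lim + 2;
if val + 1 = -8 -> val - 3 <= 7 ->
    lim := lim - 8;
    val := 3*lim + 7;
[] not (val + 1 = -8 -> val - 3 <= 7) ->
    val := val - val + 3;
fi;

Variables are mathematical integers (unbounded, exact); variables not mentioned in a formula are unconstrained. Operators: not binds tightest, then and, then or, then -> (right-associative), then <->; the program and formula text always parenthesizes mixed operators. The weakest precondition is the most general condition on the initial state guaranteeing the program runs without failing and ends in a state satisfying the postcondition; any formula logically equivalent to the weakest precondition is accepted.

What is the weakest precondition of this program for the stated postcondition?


Working backward. After the program, the postcondition lim + 6 < -5 must hold; in canonical form it is lim < -11.
Then branch requires lim < -3; else branch requires lim < -11.
Before the if: ((val = -9 -> val <= 10) -> lim < -3) and ((not (val = -9 -> val <= 10)) -> lim < -11)
Before val := lim + 2: ((lim = -11 -> lim <= 8) -> lim < -3) and ((not (lim = -11 -> lim <= 8)) -> lim < -11)
Answer: WP = ((lim = -11 -> lim <= 8) -> lim < -3) and ((not (lim = -11 -> lim <= 8)) -> lim < -11)


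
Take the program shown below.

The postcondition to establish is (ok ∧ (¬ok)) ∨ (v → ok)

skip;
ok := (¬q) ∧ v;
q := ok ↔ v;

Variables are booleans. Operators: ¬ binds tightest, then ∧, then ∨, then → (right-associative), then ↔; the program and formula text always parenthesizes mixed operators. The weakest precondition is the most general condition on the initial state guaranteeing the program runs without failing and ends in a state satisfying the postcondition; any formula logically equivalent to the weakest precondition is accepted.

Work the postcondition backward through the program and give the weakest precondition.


Working backward. After the program, the postcondition (ok ∧ (¬ok)) ∨ (v → ok) must hold; in canonical form it is v → ok.
Before q := ok ↔ v: v → ok
Before ok := (¬q) ∧ v: v → ((¬q) ∧ v)
Before skip: v → ((¬q) ∧ v)
Answer: WP = v → ((¬q) ∧ v)


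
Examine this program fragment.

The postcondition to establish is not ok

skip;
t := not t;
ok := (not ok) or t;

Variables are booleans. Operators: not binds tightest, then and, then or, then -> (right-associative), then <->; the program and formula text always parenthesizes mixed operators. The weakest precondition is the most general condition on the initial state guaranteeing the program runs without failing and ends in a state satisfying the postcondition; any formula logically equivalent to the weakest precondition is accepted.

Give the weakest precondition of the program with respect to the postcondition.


Working backward. After the program, not ok must hold.
Before ok := (not ok) or t: not ((not ok) or t)
Before t := not t: not ((not ok) or (not t))
Before skip: not ((not ok) or (not t))
Answer: WP = not ((not ok) or (not t))


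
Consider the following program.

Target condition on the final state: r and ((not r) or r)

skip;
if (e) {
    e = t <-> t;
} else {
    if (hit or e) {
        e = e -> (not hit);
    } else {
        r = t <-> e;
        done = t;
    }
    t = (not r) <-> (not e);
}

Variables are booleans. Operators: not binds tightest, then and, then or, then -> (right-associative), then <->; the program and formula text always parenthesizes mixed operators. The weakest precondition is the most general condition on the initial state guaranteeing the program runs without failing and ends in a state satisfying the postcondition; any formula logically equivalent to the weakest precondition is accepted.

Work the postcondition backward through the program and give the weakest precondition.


Working backward. After the program, the postcondition r and ((not r) or r) must hold; in canonical form it is r.
Then branch requires r; else branch requires ((hit or e) -> r) and ((not (hit or e)) -> (t <-> e)).
Before the if: (e -> r) and ((not e) -> (((hit or e) -> r) and ((not (hit or e)) -> (t <-> e))))
Before skip: (e -> r) and ((not e) -> (((hit or e) -> r) and ((not (hit or e)) -> (t <-> e))))
Answer: WP = (e -> r) and ((not e) -> (((hit or e) -> r) and ((not (hit or e)) -> (t <-> e))))


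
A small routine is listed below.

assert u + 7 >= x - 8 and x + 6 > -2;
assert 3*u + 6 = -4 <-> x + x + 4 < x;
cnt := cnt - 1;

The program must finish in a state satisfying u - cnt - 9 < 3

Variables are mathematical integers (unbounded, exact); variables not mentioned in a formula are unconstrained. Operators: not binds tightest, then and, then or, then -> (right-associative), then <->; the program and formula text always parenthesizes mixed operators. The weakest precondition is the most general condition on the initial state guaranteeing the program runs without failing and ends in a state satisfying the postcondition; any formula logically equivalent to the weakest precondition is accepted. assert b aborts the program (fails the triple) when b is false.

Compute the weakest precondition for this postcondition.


Working backward. After the program, the postcondition u - cnt - 9 < 3 must hold; in canonical form it is u < cnt + 12.
Before cnt := cnt - 1: u < cnt + 11
Before assert 3*u + 6 = -4 <-> x + x + 4 < x: (3*u = -10 <-> x < -4) and u < cnt + 11
Before assert u + 7 >= x - 8 and x + 6 > -2: u >= x - 15 and x > -8 and (3*u = -10 <-> x < -4) and u < cnt + 11
Answer: WP = u >= x - 15 and x > -8 and (3*u = -10 <-> x < -4) and u < cnt + 11


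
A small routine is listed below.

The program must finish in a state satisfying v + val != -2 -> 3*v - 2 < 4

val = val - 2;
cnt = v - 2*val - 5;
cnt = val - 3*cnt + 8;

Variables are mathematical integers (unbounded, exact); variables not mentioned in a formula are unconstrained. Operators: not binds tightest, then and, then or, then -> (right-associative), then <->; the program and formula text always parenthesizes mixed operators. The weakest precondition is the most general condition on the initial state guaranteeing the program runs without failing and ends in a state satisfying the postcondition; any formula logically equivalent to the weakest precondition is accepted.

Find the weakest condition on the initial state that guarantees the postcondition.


Working backward. After the program, the postcondition v + val != -2 -> 3*v - 2 < 4 must hold; in canonical form it is v + val != -2 -> 3*v < 6.
Before cnt := val - 3*cnt + 8: v + val != -2 -> 3*v < 6
Before cnt := v - 2*val - 5: v + val != -2 -> 3*v < 6
Before val := val - 2: v + val != 0 -> 3*v < 6
Answer: WP = v + val != 0 -> 3*v < 6


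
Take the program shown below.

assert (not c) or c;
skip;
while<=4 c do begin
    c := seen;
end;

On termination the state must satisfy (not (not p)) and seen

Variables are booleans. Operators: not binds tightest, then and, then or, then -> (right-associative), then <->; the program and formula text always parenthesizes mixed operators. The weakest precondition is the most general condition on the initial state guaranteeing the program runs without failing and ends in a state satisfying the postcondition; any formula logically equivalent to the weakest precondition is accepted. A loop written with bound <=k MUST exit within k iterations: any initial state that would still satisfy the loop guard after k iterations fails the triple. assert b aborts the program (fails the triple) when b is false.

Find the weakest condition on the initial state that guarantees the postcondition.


Working backward. After the program, the postcondition (not (not p)) and seen must hold; in canonical form it is p and seen.
Before the loop (bound <=4), unroll the exhaustion recursion (WP_0 = exit-now case; WP_j = one more guarded iteration, up to j = 4):
  WP_0: (not c) and p and seen
  WP_1: (not c) and ((not c) -> (p and seen))
  WP_2: (c -> ((not seen) and ((not seen) -> (p and seen)))) and ((not c) -> (p and seen))
  WP_3: (c -> ((seen -> ((not seen) and ((not seen) -> (p and seen)))) and ((not seen) -> (p and seen)))) and ((not c) -> (p and seen))
  WP_4: (c -> ((seen -> ((seen -> ((not seen) and ((not seen) -> (p and seen)))) and ((not seen) -> (p and seen)))) and ((not seen) -> (p and seen)))) and ((not c) -> (p and seen))
So before the loop: (c -> ((seen -> ((seen -> ((not seen) and ((not seen) -> (p and seen)))) and ((not seen) -> (p and seen)))) and ((not seen) -> (p and seen)))) and ((not c) -> (p and seen))
Before skip: (c -> ((seen -> ((seen -> ((not seen) and ((not seen) -> (p and seen)))) and ((not seen) -> (p and seen)))) and ((not seen) -> (p and seen)))) and ((not c) -> (p and seen))
Before assert (not c) or c: (c -> ((seen -> ((seen -> ((not seen) and ((not seen) -> (p and seen)))) and ((not seen) -> (p and seen)))) and ((not seen) -> (p and seen)))) and ((not c) -> (p and seen))
Answer: WP = (c -> ((seen -> ((seen -> ((not seen) and ((not seen) -> (p and seen)))) and ((not seen) -> (p and seen)))) and ((not seen) -> (p and seen)))) and ((not c) -> (p and seen))


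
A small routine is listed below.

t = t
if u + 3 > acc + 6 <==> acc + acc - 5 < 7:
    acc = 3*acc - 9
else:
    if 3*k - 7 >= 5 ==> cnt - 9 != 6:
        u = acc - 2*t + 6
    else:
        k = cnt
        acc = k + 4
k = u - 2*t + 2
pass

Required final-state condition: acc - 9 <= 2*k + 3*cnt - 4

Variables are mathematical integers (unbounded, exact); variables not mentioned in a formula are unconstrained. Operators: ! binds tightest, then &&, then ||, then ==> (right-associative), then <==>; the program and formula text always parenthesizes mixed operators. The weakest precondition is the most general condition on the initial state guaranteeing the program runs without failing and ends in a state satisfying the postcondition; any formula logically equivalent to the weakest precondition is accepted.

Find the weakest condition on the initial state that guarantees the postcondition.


Working backward. After the program, the postcondition acc - 9 <= 2*k + 3*cnt - 4 must hold; in canonical form it is acc <= 3*cnt + 2*k + 5.
Before skip: acc <= 3*cnt + 2*k + 5
Before k := u - 2*t + 2: acc + 4*t <= 3*cnt + 2*u + 9
Then branch requires 3*acc + 4*t <= 3*cnt + 2*u + 18; else branch requires ((3*k >= 12 ==> cnt != 15) ==> 8*t <= acc + 3*cnt + 21) && ((!(3*k >= 12 ==> cnt != 15)) ==> 4*t <= 2*cnt + 2*u + 5).
Before the if: ((u > acc + 3 <==> 2*acc < 12) ==> 3*acc + 4*t <= 3*cnt + 2*u + 18) && ((!(u > acc + 3 <==> 2*acc < 12)) ==> (((3*k >= 12 ==> cnt != 15) ==> 8*t <= acc + 3*cnt + 21) && ((!(3*k >= 12 ==> cnt != 15)) ==> 4*t <= 2*cnt + 2*u + 5)))
Before t := t: ((u > acc + 3 <==> 2*acc < 12) ==> 3*acc + 4*t <= 3*cnt + 2*u + 18) && ((!(u > acc + 3 <==> 2*acc < 12)) ==> (((3*k >= 12 ==> cnt != 15) ==> 8*t <= acc + 3*cnt + 21) && ((!(3*k >= 12 ==> cnt != 15)) ==> 4*t <= 2*cnt + 2*u + 5)))
Answer: WP = ((u > acc + 3 <==> 2*acc < 12) ==> 3*acc + 4*t <= 3*cnt + 2*u + 18) && ((!(u > acc + 3 <==> 2*acc < 12)) ==> (((3*k >= 12 ==> cnt != 15) ==> 8*t <= acc + 3*cnt + 21) && ((!(3*k >= 12 ==> cnt != 15)) ==> 4*t <= 2*cnt + 2*u + 5)))
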